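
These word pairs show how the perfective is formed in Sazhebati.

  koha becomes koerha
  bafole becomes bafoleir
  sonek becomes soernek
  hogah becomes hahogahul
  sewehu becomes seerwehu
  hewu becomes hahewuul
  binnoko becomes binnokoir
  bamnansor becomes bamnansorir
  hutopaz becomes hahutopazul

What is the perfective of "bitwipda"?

bitwipdair

hewu and sewehu both end in -u yet inflect differently (hahewuul, seerwehu), so the final letter is not what conditions the rule; the first letter is.
"bitwipda" begins with b-. The stems beginning with b- (bamnansor → bamnansorir, bafole → bafoleir, binnoko → binnokoir) add -ir.
So bitwipda → bitwipdair.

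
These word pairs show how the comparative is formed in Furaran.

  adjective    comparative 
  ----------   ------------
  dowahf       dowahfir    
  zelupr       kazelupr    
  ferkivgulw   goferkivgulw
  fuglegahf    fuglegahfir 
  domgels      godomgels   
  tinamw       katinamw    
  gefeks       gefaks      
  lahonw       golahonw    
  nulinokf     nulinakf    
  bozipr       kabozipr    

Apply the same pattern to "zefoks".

zefaks

"zefoks" has second-to-last letter 'k'. The stems whose second-to-last letter is 'k' (gefeks → gefaks, nulinokf → nulinakf) change the last vowel to 'a'.
So zefoks → zefaks.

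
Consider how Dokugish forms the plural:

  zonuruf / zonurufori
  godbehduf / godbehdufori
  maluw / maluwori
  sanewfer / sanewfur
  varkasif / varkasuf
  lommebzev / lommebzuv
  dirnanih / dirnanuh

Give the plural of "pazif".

pazuf

zonuruf and varkasif both end in -f yet inflect differently (zonurufori, varkasuf), so the final letter is not what conditions the rule; the last vowel is.
"pazif" has last vowel 'i'. The stems whose last vowel is 'i' (varkasif → varkasuf, dirnanih → dirnanuh) change the last vowel to 'u'.
The other pattern: stems whose last vowel is 'u' add -ori.
So pazif → pazuf.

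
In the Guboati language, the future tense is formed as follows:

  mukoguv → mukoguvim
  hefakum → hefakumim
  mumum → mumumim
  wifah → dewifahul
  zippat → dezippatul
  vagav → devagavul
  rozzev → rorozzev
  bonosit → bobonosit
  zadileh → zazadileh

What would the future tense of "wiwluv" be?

mukoguv and vagav both end in -v yet inflect differently (mukoguvim, devagavul), so the final letter is not what conditions the rule; the last vowel is.
"wiwluv" has last vowel 'u'. The stems whose last vowel is 'u' (mukoguv → mukoguvim, hefakum → hefakumim, mumum → mumumim) add -im.
The other patterns: stems whose last vowel is 'a' add de- … -ul around the stem; stems whose last vowel is 'e' or 'i' repeat the first consonant+vowel as a prefix.
So wiwluv → wiwluvim.

wiwluvim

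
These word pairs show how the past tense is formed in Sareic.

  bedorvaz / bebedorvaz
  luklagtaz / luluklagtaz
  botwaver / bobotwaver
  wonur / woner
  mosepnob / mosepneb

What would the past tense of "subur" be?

suber

"subur" has last vowel 'u'. The one such stem in the data (wonur → woner) changes the last vowel to 'e' (as does mosepnob), so the same rule applies.
The other pattern: stems whose last vowel is 'a' or 'e' repeat the first consonant+vowel as a prefix.
So subur → suber.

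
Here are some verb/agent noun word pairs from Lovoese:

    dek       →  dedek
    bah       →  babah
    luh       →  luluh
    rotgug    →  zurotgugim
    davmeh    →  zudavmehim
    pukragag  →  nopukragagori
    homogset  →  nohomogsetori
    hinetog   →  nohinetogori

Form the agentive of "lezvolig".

nolezvoligori

bah and davmeh both end in -h yet inflect differently (babah, zudavmehim), so the final letter is not what conditions the rule; the number of vowels is.
"lezvolig" has 3 vowels. The stems with 3 vowels (pukragag → nopukragagori, homogset → nohomogsetori, hinetog → nohinetogori) add no- … -ori around the stem.
So lezvolig → nolezvoligori.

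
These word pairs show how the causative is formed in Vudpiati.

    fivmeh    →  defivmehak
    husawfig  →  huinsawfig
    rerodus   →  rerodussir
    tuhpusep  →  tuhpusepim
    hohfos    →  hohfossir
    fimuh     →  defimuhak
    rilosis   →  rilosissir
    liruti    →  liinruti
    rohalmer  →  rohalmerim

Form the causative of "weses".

tuhpusep and fivmeh both have last vowel 'e' yet inflect differently (tuhpusepim, defivmehak), so the last vowel is not what conditions the rule; the final letter is.
"weses" ends in -s. The stems ending in -s (hohfos → hohfossir, rerodus → rerodussir, rilosis → rilosissir) double the final consonant and add -ir.
So weses → wesessir.

wesessir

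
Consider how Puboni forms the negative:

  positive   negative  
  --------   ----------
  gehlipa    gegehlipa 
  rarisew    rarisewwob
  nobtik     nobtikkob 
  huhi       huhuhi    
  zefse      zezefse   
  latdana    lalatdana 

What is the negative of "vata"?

vavata

"vata" ends in a vowel. The stems ending in a vowel (zefse → zezefse, latdana → lalatdana, huhi → huhuhi) repeat the first consonant+vowel as a prefix.
So vata → vavata.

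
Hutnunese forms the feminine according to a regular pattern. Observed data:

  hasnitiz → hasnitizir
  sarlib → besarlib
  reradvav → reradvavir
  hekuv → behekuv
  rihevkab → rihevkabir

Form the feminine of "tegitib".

tegitibir

"tegitib" has 3 vowels. The stems with 3 vowels (reradvav → reradvavir, hasnitiz → hasnitizir, rihevkab → rihevkabir) add -ir.
The other pattern: stems with 2 vowels add the prefix be-.
So tegitib → tegitibir.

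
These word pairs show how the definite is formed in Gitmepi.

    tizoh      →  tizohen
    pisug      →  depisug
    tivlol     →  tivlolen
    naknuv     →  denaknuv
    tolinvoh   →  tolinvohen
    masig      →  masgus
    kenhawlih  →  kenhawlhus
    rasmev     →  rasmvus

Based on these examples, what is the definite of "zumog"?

zumogen

"zumog" has last vowel 'o'. The stems whose last vowel is 'o' (tizoh → tizohen, tivlol → tivlolen, tolinvoh → tolinvohen) add -en.
So zumog → zumogen.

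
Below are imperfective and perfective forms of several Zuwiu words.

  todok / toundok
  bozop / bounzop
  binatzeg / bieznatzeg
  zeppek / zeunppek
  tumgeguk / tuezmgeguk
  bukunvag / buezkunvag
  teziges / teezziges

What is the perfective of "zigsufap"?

ziezgsufap

"zigsufap" has 3 vowels. The stems with 3 vowels (tumgeguk → tuezmgeguk, bukunvag → buezkunvag, binatzeg → bieznatzeg) insert -ez- after the first vowel.
So zigsufap → ziezgsufap.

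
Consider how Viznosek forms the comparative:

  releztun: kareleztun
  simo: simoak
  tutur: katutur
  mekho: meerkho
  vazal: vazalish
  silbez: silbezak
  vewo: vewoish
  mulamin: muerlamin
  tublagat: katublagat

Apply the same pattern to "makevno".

maerkevno

"makevno" begins with m-. The stems beginning with m- (mekho → meerkho, mulamin → muerlamin) insert -er- after the first vowel.
The other patterns: stems beginning with v- add -ish; stems beginning with s- add -ak; stems beginning with r- or t- add the prefix ka-.
So makevno → maerkevno.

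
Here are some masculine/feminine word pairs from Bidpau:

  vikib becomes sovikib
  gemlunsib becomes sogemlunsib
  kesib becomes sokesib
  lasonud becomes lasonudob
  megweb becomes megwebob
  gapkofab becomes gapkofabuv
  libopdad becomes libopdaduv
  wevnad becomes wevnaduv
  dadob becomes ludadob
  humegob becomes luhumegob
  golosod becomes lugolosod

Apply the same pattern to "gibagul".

gibagulob

"gibagul" has last vowel 'u'. The one such stem in the data (lasonud → lasonudob) adds -ob, so the same rule applies.
The other patterns: stems whose last vowel is 'i' add the prefix so-; stems whose last vowel is 'a' add -uv; stems whose last vowel is 'o' add the prefix lu-.
So gibagul → gibagulob.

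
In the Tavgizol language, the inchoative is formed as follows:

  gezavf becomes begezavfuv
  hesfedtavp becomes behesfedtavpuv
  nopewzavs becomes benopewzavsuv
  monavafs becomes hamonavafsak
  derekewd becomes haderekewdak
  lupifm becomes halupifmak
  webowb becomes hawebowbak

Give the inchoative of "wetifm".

hawetifmak

"wetifm" has second-to-last letter 'f'. The stems whose second-to-last letter is 'f' (monavafs → hamonavafsak, lupifm → halupifmak) add ha- … -ak around the stem.
The other pattern: stems whose second-to-last letter is 'v' add be- … -uv around the stem.
So wetifm → hawetifmak.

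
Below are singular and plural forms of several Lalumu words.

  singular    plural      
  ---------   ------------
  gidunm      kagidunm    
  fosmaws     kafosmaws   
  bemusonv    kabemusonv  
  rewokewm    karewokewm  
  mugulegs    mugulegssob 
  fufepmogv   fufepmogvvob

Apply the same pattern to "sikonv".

kasikonv

"sikonv" has second-to-last letter 'n'. The stems whose second-to-last letter is 'n' (gidunm → kagidunm, bemusonv → kabemusonv) add the prefix ka-.
The other pattern: stems whose second-to-last letter is 'g' double the final consonant and add -ob.
So sikonv → kasikonv.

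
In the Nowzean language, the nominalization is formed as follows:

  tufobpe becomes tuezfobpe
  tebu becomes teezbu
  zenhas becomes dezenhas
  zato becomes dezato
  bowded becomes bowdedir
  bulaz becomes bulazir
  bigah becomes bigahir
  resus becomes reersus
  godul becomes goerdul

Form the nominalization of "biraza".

zenhas and resus both end in -s yet inflect differently (dezenhas, reersus), so the final letter is not what conditions the rule; the first letter is.
"biraza" begins with b-. The stems beginning with b- (bowded → bowdedir, bulaz → bulazir, bigah → bigahir) add -ir.
So biraza → birazair.

birazair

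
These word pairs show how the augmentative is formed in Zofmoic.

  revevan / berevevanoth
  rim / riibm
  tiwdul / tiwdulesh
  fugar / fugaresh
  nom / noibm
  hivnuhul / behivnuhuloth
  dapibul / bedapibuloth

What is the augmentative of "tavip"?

tiwdul and hivnuhul both end in -l yet inflect differently (tiwdulesh, behivnuhuloth), so the final letter is not what conditions the rule; the number of vowels is.
"tavip" has 2 vowels. The stems with 2 vowels (fugar → fugaresh, tiwdul → tiwdulesh) add -esh.
So tavip → tavipesh.

tavipesh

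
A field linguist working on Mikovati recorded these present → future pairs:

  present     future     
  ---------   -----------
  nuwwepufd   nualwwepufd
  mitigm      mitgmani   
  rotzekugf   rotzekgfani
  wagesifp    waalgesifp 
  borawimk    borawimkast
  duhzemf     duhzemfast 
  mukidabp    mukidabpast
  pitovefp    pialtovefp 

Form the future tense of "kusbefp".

rotzekugf and duhzemf both end in -f yet inflect differently (rotzekgfani, duhzemfast), so the final letter is not what conditions the rule; the second-to-last letter is.
"kusbefp" has second-to-last letter 'f'. The stems whose second-to-last letter is 'f' (nuwwepufd → nualwwepufd, pitovefp → pialtovefp, wagesifp → waalgesifp) insert -al- after the first vowel.
The other patterns: stems whose second-to-last letter is 'g' delete the last vowel and add -ani; stems whose second-to-last letter is 'b' or 'm' add -ast.
So kusbefp → kualsbefp.

kualsbefp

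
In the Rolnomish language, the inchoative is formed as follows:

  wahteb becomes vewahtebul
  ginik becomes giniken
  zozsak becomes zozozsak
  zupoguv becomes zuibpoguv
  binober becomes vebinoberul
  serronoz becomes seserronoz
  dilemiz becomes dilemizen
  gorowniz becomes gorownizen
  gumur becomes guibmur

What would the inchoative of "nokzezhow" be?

nonokzezhow

"nokzezhow" has last vowel 'o'. The one such stem in the data (serronoz → seserronoz) repeats the first consonant+vowel as a prefix (as does zozsak), so the same rule applies.
So nokzezhow → nonokzezhow.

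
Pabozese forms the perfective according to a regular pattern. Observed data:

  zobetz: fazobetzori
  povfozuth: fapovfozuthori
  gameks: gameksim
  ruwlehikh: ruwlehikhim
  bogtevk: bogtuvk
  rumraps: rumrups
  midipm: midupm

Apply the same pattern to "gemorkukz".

povfozuth and ruwlehikh both end in -h yet inflect differently (fapovfozuthori, ruwlehikhim), so the final letter is not what conditions the rule; the second-to-last letter is.
"gemorkukz" has second-to-last letter 'k'. The stems whose second-to-last letter is 'k' (gameks → gameksim, ruwlehikh → ruwlehikhim) add -im.
So gemorkukz → gemorkukzim.

gemorkukzim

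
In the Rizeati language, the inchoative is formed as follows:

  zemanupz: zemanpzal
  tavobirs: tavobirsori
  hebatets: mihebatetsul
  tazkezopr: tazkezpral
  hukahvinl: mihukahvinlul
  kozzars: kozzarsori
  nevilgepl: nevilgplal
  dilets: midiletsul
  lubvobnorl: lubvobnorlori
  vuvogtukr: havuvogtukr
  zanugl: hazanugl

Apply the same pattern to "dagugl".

hadagugl

lubvobnorl and hukahvinl both end in -l yet inflect differently (lubvobnorlori, mihukahvinlul), so the final letter is not what conditions the rule; the second-to-last letter is.
"dagugl" has second-to-last letter 'g'. The one such stem in the data (zanugl → hazanugl) adds the prefix ha-, so the same rule applies.
The other patterns: stems whose second-to-last letter is 'r' add -ori; stems whose second-to-last letter is 'n' or 't' add mi- … -ul around the stem; stems whose second-to-last letter is 'p' delete the last vowel and add -al.
So dagugl → hadagugl.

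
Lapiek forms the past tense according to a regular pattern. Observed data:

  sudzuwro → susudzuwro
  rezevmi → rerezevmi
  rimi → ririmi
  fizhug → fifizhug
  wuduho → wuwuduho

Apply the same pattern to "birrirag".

bibirrirag

Every pair shown (sudzuwro → susudzuwro, rezevmi → rerezevmi, rimi → ririmi, …) follows the same rule: repeat the first consonant+vowel as a prefix.
So birrirag → bibirrirag.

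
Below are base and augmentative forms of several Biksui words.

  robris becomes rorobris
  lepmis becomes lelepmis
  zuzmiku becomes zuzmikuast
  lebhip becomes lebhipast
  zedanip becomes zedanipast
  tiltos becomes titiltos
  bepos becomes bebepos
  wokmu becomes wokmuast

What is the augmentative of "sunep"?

sunepast

"sunep" ends in -p. The stems ending in -p (zedanip → zedanipast, lebhip → lebhipast) add -ast.
So sunep → sunepast.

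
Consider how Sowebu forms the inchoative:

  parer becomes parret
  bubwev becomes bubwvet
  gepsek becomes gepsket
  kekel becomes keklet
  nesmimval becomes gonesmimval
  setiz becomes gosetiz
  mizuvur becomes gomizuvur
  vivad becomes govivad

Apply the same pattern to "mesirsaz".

kekel and nesmimval both end in -l yet inflect differently (keklet, gonesmimval), so the final letter is not what conditions the rule; the last vowel is.
"mesirsaz" has last vowel 'a'. The stems whose last vowel is 'a' (nesmimval → gonesmimval, vivad → govivad) add the prefix go-.
So mesirsaz → gomesirsaz.

gomesirsaz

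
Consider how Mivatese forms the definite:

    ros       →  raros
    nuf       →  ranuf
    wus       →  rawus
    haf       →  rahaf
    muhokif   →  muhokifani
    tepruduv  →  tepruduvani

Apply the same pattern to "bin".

"bin" has 1 vowel. The stems with 1 vowel (ros → raros, nuf → ranuf, wus → rawus) add the prefix ra-.
The other pattern: stems with 3 vowels add -ani.
So bin → rabin.

rabin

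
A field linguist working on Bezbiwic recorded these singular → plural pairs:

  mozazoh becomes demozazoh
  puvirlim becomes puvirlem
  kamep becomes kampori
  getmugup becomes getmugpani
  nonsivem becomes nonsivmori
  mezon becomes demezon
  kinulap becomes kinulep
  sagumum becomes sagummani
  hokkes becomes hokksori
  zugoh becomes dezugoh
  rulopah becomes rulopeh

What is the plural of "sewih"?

zugoh and rulopah both end in -h yet inflect differently (dezugoh, rulopeh), so the final letter is not what conditions the rule; the last vowel is.
"sewih" has last vowel 'i'. The one such stem in the data (puvirlim → puvirlem) changes the last vowel to 'e' (as do rulopah, kinulap), so the same rule applies.
The other patterns: stems whose last vowel is 'o' add the prefix de-; stems whose last vowel is 'u' delete the last vowel and add -ani; stems whose last vowel is 'e' delete the last vowel and add -ori.
So sewih → seweh.

seweh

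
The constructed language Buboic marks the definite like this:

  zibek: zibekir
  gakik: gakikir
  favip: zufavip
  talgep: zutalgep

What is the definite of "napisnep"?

gakik and favip both have last vowel 'i' yet inflect differently (gakikir, zufavip), so the last vowel is not what conditions the rule; the final letter is.
"napisnep" ends in -p. The stems ending in -p (favip → zufavip, talgep → zutalgep) add the prefix zu-.
The other pattern: stems ending in -k add -ir.
So napisnep → zunapisnep.

zunapisnep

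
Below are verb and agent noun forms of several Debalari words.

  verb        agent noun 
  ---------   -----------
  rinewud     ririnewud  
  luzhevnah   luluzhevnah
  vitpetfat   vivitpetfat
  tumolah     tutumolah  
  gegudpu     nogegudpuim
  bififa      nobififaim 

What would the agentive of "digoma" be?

nodigomaim

rinewud and gegudpu both have last vowel 'u' yet inflect differently (ririnewud, nogegudpuim), so the last vowel is not what conditions the rule; whether the stem ends in a vowel or a consonant is.
"digoma" ends in a vowel. The stems ending in a vowel (gegudpu → nogegudpuim, bififa → nobififaim) add no- … -im around the stem.
The other pattern: stems ending in a consonant repeat the first consonant+vowel as a prefix.
So digoma → nodigomaim.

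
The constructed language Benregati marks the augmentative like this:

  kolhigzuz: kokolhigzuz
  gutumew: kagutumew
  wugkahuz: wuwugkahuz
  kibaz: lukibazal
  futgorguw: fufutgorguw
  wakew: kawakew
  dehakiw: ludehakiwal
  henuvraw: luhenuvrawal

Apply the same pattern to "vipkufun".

vivipkufun

wakew and futgorguw both end in -w yet inflect differently (kawakew, fufutgorguw), so the final letter is not what conditions the rule; the last vowel is.
"vipkufun" has last vowel 'u'. The stems whose last vowel is 'u' (kolhigzuz → kokolhigzuz, wugkahuz → wuwugkahuz, futgorguw → fufutgorguw) repeat the first consonant+vowel as a prefix.
The other patterns: stems whose last vowel is 'e' add the prefix ka-; stems whose last vowel is 'a' or 'i' add lu- … -al around the stem.
So vipkufun → vivipkufun.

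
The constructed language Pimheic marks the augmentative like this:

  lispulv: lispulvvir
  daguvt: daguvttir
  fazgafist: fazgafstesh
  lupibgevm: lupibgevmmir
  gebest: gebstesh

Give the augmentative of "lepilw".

lepilwwir

gebest and daguvt both end in -t yet inflect differently (gebstesh, daguvttir), so the final letter is not what conditions the rule; the second-to-last letter is.
"lepilw" has second-to-last letter 'l'. The one such stem in the data (lispulv → lispulvvir) doubles the final consonant and adds -ir (as do daguvt, lupibgevm), so the same rule applies.
The other pattern: stems whose second-to-last letter is 's' delete the last vowel and add -esh.
So lepilw → lepilwwir.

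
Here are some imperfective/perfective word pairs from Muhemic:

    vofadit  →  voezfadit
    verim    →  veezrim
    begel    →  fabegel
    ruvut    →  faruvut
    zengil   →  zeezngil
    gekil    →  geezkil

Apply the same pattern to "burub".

faburub

vofadit and ruvut both end in -t yet inflect differently (voezfadit, faruvut), so the final letter is not what conditions the rule; the last vowel is.
"burub" has last vowel 'u'. The one such stem in the data (ruvut → faruvut) adds the prefix fa-, so the same rule applies.
The other pattern: stems whose last vowel is 'i' insert -ez- after the first vowel.
So burub → faburub.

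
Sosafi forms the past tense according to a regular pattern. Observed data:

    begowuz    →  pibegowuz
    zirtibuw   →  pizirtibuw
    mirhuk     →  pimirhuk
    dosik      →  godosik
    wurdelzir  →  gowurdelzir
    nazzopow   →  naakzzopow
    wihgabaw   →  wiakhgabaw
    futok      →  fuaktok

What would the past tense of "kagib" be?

gokagib

mirhuk and dosik both end in -k yet inflect differently (pimirhuk, godosik), so the final letter is not what conditions the rule; the last vowel is.
"kagib" has last vowel 'i'. The stems whose last vowel is 'i' (dosik → godosik, wurdelzir → gowurdelzir) add the prefix go-.
The other patterns: stems whose last vowel is 'u' add the prefix pi-; stems whose last vowel is 'a' or 'o' insert -ak- after the first vowel.
So kagib → gokagib.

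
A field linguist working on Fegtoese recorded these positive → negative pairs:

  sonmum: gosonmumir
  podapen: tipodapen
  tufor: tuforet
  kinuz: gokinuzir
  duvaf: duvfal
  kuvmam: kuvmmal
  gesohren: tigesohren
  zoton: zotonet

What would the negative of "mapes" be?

zoton and gesohren both end in -n yet inflect differently (zotonet, tigesohren), so the final letter is not what conditions the rule; the last vowel is.
"mapes" has last vowel 'e'. The stems whose last vowel is 'e' (gesohren → tigesohren, podapen → tipodapen) add the prefix ti-.
So mapes → timapes.

timapes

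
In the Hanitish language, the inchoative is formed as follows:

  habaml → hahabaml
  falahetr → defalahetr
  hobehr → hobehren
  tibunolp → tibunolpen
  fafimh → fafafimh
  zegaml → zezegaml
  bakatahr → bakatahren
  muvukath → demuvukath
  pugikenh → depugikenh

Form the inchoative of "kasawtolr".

bakatahr and falahetr both end in -r yet inflect differently (bakatahren, defalahetr), so the final letter is not what conditions the rule; the second-to-last letter is.
"kasawtolr" has second-to-last letter 'l'. The one such stem in the data (tibunolp → tibunolpen) adds -en, so the same rule applies.
The other patterns: stems whose second-to-last letter is 'm' repeat the first consonant+vowel as a prefix; stems whose second-to-last letter is 'n' or 't' add the prefix de-.
So kasawtolr → kasawtolren.

kasawtolren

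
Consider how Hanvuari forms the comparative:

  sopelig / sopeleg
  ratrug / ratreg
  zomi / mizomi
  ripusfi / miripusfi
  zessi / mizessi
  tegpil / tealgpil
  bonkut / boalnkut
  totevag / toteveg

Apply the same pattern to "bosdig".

"bosdig" ends in -g. The stems ending in -g (sopelig → sopeleg, totevag → toteveg, ratrug → ratreg) change the last vowel to 'e'.
The other patterns: stems ending in -i add the prefix mi-; stems ending in -l or -t insert -al- after the first vowel.
So bosdig → bosdeg.

bosdeg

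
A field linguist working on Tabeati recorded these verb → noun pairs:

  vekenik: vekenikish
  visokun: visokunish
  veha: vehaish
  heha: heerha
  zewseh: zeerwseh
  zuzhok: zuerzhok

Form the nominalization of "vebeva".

"vebeva" begins with v-. The stems beginning with v- (visokun → visokunish, vekenik → vekenikish, veha → vehaish) add -ish.
The other pattern: stems beginning with h- or z- insert -er- after the first vowel.
So vebeva → vebevaish.

vebevaish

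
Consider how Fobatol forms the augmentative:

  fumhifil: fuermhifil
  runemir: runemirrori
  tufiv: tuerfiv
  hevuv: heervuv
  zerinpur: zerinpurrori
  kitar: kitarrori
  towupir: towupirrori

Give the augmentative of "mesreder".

zerinpur and hevuv both have last vowel 'u' yet inflect differently (zerinpurrori, heervuv), so the last vowel is not what conditions the rule; the final letter is.
"mesreder" ends in -r. The stems ending in -r (kitar → kitarrori, runemir → runemirrori, towupir → towupirrori) double the final consonant and add -ori.
So mesreder → mesrederrori.

mesrederrori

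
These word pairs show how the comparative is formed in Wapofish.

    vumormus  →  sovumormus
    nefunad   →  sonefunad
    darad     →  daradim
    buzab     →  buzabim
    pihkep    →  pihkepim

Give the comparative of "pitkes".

pitkesim

"pitkes" has 2 vowels. The stems with 2 vowels (darad → daradim, buzab → buzabim, pihkep → pihkepim) add -im.
The other pattern: stems with 3 vowels add the prefix so-.
So pitkes → pitkesim.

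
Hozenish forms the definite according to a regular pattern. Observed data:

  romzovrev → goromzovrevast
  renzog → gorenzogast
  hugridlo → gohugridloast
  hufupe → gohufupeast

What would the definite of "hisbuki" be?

gohisbukiast

Every pair shown (romzovrev → goromzovrevast, renzog → gorenzogast, hugridlo → gohugridloast, …) follows the same rule: add go- … -ast around the stem.
So hisbuki → gohisbukiast.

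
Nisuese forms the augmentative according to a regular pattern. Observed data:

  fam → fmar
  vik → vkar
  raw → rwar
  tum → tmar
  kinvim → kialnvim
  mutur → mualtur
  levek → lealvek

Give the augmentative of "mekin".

mealkin

fam and kinvim both end in -m yet inflect differently (fmar, kialnvim), so the final letter is not what conditions the rule; the number of vowels is.
"mekin" has 2 vowels. The stems with 2 vowels (kinvim → kialnvim, mutur → mualtur, levek → lealvek) insert -al- after the first vowel.
The other pattern: stems with 1 vowel delete the last vowel and add -ar.
So mekin → mealkin.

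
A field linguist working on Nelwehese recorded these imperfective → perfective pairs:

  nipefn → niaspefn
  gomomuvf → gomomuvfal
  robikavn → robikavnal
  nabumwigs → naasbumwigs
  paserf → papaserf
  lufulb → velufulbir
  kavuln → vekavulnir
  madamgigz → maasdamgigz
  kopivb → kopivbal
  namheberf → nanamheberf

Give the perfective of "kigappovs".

kigappovsal

"kigappovs" has second-to-last letter 'v'. The stems whose second-to-last letter is 'v' (kopivb → kopivbal, robikavn → robikavnal, gomomuvf → gomomuvfal) add -al.
The other patterns: stems whose second-to-last letter is 'l' add ve- … -ir around the stem; stems whose second-to-last letter is 'r' repeat the first consonant+vowel as a prefix; stems whose second-to-last letter is 'f' or 'g' insert -as- after the first vowel.
So kigappovs → kigappovsal.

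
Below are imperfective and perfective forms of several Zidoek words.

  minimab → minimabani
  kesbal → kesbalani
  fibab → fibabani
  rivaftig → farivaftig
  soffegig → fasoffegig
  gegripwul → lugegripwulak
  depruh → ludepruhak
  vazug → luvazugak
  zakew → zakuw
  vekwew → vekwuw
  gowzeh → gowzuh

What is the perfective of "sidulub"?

kesbal and gegripwul both end in -l yet inflect differently (kesbalani, lugegripwulak), so the final letter is not what conditions the rule; the last vowel is.
"sidulub" has last vowel 'u'. The stems whose last vowel is 'u' (gegripwul → lugegripwulak, depruh → ludepruhak, vazug → luvazugak) add lu- … -ak around the stem.
The other patterns: stems whose last vowel is 'a' add -ani; stems whose last vowel is 'i' add the prefix fa-; stems whose last vowel is 'e' change the last vowel to 'u'.
So sidulub → lusidulubak.

lusidulubak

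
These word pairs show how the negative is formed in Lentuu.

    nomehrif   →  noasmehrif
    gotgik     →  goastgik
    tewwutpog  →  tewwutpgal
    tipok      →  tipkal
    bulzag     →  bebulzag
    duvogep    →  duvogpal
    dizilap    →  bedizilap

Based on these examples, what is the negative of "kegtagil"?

keasgtagil

gotgik and tipok both end in -k yet inflect differently (goastgik, tipkal), so the final letter is not what conditions the rule; the last vowel is.
"kegtagil" has last vowel 'i'. The stems whose last vowel is 'i' (nomehrif → noasmehrif, gotgik → goastgik) insert -as- after the first vowel.
So kegtagil → keasgtagil.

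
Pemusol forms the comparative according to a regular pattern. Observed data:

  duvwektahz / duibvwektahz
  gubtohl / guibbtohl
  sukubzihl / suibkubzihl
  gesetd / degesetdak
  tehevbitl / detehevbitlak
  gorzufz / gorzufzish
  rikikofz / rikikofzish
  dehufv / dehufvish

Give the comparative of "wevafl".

gubtohl and tehevbitl both end in -l yet inflect differently (guibbtohl, detehevbitlak), so the final letter is not what conditions the rule; the second-to-last letter is.
"wevafl" has second-to-last letter 'f'. The stems whose second-to-last letter is 'f' (gorzufz → gorzufzish, rikikofz → rikikofzish, dehufv → dehufvish) add -ish.
The other patterns: stems whose second-to-last letter is 'h' insert -ib- after the first vowel; stems whose second-to-last letter is 't' add de- … -ak around the stem.
So wevafl → wevaflish.

wevaflish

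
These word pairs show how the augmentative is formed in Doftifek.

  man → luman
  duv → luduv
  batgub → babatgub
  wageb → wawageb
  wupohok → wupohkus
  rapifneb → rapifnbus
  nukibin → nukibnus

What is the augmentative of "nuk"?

batgub and rapifneb both end in -b yet inflect differently (babatgub, rapifnbus), so the final letter is not what conditions the rule; the number of vowels is.
"nuk" has 1 vowel. The stems with 1 vowel (man → luman, duv → luduv) add the prefix lu-.
The other patterns: stems with 2 vowels repeat the first consonant+vowel as a prefix; stems with 3 vowels delete the last vowel and add -us.
So nuk → lunuk.

lunuk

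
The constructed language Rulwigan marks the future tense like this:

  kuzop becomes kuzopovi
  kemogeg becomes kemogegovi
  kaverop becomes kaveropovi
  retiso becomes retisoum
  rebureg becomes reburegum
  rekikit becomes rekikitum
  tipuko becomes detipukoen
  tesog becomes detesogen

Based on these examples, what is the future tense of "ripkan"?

ripkanum

kemogeg and rebureg both end in -g yet inflect differently (kemogegovi, reburegum), so the final letter is not what conditions the rule; the first letter is.
"ripkan" begins with r-. The stems beginning with r- (retiso → retisoum, rebureg → reburegum, rekikit → rekikitum) add -um.
So ripkan → ripkanum.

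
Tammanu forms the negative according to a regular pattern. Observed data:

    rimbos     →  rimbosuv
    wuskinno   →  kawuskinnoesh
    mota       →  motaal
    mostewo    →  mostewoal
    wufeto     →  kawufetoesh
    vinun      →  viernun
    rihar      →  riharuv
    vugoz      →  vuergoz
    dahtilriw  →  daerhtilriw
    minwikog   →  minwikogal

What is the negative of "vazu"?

wuskinno and mostewo both end in -o yet inflect differently (kawuskinnoesh, mostewoal), so the final letter is not what conditions the rule; the first letter is.
"vazu" begins with v-. The stems beginning with v- (vinun → viernun, vugoz → vuergoz) insert -er- after the first vowel.
So vazu → vaerzu.

vaerzu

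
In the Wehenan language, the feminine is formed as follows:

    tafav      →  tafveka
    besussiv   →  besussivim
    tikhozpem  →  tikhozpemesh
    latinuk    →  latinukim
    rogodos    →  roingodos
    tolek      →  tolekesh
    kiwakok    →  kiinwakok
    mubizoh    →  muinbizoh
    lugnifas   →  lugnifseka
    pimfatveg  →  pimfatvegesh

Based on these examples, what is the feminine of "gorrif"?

gorrifim

tolek and latinuk both end in -k yet inflect differently (tolekesh, latinukim), so the final letter is not what conditions the rule; the last vowel is.
"gorrif" has last vowel 'i'. The one such stem in the data (besussiv → besussivim) adds -im, so the same rule applies.
So gorrif → gorrifim.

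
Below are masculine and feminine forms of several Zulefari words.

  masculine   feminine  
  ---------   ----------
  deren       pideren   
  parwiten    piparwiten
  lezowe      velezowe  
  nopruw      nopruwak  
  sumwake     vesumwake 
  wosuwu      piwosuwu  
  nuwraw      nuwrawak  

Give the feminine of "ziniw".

"ziniw" ends in -w. The stems ending in -w (nopruw → nopruwak, nuwraw → nuwrawak) add -ak.
So ziniw → ziniwak.

ziniwak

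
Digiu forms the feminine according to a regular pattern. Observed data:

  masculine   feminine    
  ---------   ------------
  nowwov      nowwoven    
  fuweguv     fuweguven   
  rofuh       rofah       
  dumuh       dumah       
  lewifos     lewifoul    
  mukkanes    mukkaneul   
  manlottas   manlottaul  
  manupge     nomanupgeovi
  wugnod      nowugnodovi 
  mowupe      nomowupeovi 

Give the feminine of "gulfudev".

fuweguv and rofuh both have last vowel 'u' yet inflect differently (fuweguven, rofah), so the last vowel is not what conditions the rule; the final letter is.
"gulfudev" ends in -v. The stems ending in -v (nowwov → nowwoven, fuweguv → fuweguven) add -en.
The other patterns: stems ending in -h change the last vowel to 'a'; stems ending in -s drop the final letter and add -ul; stems ending in -d or -e add no- … -ovi around the stem.
So gulfudev → gulfudeven.

gulfudeven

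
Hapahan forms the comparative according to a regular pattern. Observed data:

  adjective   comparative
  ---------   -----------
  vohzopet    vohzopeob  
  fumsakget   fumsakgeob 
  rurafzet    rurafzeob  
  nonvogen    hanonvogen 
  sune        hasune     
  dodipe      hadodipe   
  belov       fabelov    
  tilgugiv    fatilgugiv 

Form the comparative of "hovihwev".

vohzopet and nonvogen both have last vowel 'e' yet inflect differently (vohzopeob, hanonvogen), so the last vowel is not what conditions the rule; the final letter is.
"hovihwev" ends in -v. The stems ending in -v (belov → fabelov, tilgugiv → fatilgugiv) add the prefix fa-.
The other patterns: stems ending in -t drop the final letter and add -ob; stems ending in -e or -n add the prefix ha-.
So hovihwev → fahovihwev.

fahovihwev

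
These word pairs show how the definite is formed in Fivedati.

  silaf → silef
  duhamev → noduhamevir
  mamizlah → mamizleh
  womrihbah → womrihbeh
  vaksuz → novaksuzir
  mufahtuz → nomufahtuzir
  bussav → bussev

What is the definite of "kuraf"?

kuref

bussav and duhamev both end in -v yet inflect differently (bussev, noduhamevir), so the final letter is not what conditions the rule; the last vowel is.
"kuraf" has last vowel 'a'. The stems whose last vowel is 'a' (womrihbah → womrihbeh, mamizlah → mamizleh, silaf → silef) change the last vowel to 'e'.
The other pattern: stems whose last vowel is 'e' or 'u' add no- … -ir around the stem.
So kuraf → kuref.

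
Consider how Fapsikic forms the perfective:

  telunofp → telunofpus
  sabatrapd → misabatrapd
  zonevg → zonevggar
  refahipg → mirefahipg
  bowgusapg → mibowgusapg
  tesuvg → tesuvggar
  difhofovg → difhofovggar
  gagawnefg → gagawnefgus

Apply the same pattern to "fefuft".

fefuftus

"fefuft" has second-to-last letter 'f'. The stems whose second-to-last letter is 'f' (gagawnefg → gagawnefgus, telunofp → telunofpus) add -us.
So fefuft → fefuftus.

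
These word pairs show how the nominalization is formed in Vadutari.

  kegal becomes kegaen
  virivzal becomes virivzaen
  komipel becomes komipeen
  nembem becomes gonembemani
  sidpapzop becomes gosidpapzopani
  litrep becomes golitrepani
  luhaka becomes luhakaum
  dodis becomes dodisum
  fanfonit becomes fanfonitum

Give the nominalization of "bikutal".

bikutaen

"bikutal" ends in -l. The stems ending in -l (kegal → kegaen, virivzal → virivzaen, komipel → komipeen) drop the final letter and add -en.
So bikutal → bikutaen.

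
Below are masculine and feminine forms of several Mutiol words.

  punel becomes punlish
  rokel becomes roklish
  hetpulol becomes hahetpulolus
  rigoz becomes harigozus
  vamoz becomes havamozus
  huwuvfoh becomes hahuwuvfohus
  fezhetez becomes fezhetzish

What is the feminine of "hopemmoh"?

hetpulol and punel both end in -l yet inflect differently (hahetpulolus, punlish), so the final letter is not what conditions the rule; the last vowel is.
"hopemmoh" has last vowel 'o'. The stems whose last vowel is 'o' (vamoz → havamozus, rigoz → harigozus, hetpulol → hahetpulolus) add ha- … -us around the stem.
The other pattern: stems whose last vowel is 'e' delete the last vowel and add -ish.
So hopemmoh → hahopemmohus.

hahopemmohus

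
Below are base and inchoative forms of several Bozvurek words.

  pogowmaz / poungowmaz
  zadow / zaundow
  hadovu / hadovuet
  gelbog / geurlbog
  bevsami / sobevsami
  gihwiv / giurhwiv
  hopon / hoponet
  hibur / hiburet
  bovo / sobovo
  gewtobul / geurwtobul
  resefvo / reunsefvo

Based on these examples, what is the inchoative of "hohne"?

"hohne" begins with h-. The stems beginning with h- (hopon → hoponet, hadovu → hadovuet, hibur → hiburet) add -et.
The other patterns: stems beginning with b- add the prefix so-; stems beginning with g- insert -ur- after the first vowel; stems beginning with p-, r- or z- insert -un- after the first vowel.
So hohne → hohneet.

hohneet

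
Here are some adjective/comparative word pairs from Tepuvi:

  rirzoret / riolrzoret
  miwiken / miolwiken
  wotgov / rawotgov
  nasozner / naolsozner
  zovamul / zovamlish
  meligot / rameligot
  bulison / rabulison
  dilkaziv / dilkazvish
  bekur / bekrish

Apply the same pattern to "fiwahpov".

"fiwahpov" has last vowel 'o'. The stems whose last vowel is 'o' (bulison → rabulison, meligot → rameligot, wotgov → rawotgov) add the prefix ra-.
So fiwahpov → rafiwahpov.

rafiwahpov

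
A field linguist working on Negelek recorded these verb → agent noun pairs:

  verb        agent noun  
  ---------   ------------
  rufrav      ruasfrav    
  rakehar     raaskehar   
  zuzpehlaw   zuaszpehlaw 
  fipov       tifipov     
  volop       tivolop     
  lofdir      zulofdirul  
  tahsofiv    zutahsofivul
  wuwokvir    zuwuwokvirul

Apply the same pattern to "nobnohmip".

rufrav and fipov both end in -v yet inflect differently (ruasfrav, tifipov), so the final letter is not what conditions the rule; the last vowel is.
"nobnohmip" has last vowel 'i'. The stems whose last vowel is 'i' (lofdir → zulofdirul, tahsofiv → zutahsofivul, wuwokvir → zuwuwokvirul) add zu- … -ul around the stem.
So nobnohmip → zunobnohmipul.

zunobnohmipul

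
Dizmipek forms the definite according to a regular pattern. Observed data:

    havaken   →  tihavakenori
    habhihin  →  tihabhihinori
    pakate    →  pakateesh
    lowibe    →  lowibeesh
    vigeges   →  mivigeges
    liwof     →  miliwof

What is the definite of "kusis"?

mikusis

havaken and pakate both have last vowel 'e' yet inflect differently (tihavakenori, pakateesh), so the last vowel is not what conditions the rule; the final letter is.
"kusis" ends in -s. The one such stem in the data (vigeges → mivigeges) adds the prefix mi-, so the same rule applies.
The other patterns: stems ending in -n add ti- … -ori around the stem; stems ending in -e add -esh.
So kusis → mikusis.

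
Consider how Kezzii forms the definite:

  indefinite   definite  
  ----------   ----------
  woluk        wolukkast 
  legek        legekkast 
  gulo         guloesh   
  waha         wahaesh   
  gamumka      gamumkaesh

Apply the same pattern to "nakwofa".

nakwofaesh

woluk and waha both begin with w- yet inflect differently (wolukkast, wahaesh), so the first letter is not what conditions the rule; whether the stem ends in a vowel or a consonant is.
"nakwofa" ends in a vowel. The stems ending in a vowel (gulo → guloesh, waha → wahaesh, gamumka → gamumkaesh) add -esh.
So nakwofa → nakwofaesh.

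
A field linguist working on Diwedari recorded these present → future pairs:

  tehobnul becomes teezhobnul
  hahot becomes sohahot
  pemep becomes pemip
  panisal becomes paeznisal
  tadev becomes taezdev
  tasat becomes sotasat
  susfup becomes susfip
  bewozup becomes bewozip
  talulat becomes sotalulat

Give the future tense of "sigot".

sosigot

tasat and panisal both have last vowel 'a' yet inflect differently (sotasat, paeznisal), so the last vowel is not what conditions the rule; the final letter is.
"sigot" ends in -t. The stems ending in -t (tasat → sotasat, hahot → sohahot, talulat → sotalulat) add the prefix so-.
The other patterns: stems ending in -p change the last vowel to 'i'; stems ending in -l or -v insert -ez- after the first vowel.
So sigot → sosigot.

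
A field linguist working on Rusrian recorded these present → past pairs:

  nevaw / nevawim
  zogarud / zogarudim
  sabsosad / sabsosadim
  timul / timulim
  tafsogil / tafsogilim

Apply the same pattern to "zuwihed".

zuwihedim

Every pair shown (nevaw → nevawim, zogarud → zogarudim, sabsosad → sabsosadim, …) follows the same rule: add -im.
So zuwihed → zuwihedim.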